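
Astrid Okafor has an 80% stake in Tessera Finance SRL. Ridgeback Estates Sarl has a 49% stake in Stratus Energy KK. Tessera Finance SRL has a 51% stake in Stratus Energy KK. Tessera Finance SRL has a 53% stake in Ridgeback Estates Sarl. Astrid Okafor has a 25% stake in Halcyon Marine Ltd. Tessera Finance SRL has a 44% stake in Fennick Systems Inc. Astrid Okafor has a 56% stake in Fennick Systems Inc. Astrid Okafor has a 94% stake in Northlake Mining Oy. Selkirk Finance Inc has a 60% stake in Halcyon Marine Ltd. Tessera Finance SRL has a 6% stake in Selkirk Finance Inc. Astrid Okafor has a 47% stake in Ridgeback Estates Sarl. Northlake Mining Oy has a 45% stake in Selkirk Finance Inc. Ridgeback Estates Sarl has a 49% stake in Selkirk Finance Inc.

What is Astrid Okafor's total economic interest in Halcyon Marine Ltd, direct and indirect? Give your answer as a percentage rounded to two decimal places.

79.54%

Astrid reaches Halcyon along 5 paths.
Direct stake: 25% = 25%.
Via Ridgeback → Selkirk: 47% × 49% × 60% = 13.818%.
Via Tessera → Ridgeback → Selkirk: 80% × 53% × 49% × 60% = 12.4656%.
Via Tessera → Selkirk: 80% × 6% × 60% = 2.88%.
Via Northlake → Selkirk: 94% × 45% × 60% = 25.38%.
Total: 25% + 13.818% + 12.4656% + 2.88% + 25.38% = 79.5436%.
Rounded: 79.54%.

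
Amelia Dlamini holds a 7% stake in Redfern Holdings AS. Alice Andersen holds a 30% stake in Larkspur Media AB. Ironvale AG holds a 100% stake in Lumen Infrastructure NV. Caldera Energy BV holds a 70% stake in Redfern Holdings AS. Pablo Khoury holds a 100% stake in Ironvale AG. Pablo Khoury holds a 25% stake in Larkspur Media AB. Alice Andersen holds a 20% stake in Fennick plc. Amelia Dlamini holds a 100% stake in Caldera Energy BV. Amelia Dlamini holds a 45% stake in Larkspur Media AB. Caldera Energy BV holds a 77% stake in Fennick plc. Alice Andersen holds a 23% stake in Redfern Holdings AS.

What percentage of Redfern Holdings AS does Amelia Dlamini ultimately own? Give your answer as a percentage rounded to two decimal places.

Amelia reaches Redfern along 2 paths.
Via Caldera: 100% × 70% = 70%.
Direct stake: 7% = 7%.
Total: 70% + 7% = 77%.
Rounded: 77.00%.

77.00%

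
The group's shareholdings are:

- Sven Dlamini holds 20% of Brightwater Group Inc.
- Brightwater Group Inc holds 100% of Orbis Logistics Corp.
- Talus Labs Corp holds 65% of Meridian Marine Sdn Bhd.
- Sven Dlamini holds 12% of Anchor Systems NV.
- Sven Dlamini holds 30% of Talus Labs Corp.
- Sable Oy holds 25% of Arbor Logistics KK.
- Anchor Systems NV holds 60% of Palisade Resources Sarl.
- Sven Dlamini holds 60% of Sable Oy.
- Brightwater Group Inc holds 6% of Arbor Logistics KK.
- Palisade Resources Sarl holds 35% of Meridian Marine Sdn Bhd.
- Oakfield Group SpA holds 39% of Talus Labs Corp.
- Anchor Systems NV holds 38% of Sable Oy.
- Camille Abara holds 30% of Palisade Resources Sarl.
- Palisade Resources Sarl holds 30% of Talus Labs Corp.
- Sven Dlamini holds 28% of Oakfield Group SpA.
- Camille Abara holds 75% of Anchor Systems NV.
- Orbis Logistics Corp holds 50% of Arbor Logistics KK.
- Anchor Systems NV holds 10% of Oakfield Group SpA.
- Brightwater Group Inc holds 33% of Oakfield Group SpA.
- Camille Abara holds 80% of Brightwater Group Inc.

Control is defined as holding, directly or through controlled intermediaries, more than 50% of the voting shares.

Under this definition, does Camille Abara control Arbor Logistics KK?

Camille holds 80% of Brightwater, so Camille controls Brightwater.
Brightwater holds 100% of Orbis, so Camille controls Orbis.
Brightwater and Orbis together hold 6% + 50% = 56% of Arbor, so Camille controls Arbor.

Yes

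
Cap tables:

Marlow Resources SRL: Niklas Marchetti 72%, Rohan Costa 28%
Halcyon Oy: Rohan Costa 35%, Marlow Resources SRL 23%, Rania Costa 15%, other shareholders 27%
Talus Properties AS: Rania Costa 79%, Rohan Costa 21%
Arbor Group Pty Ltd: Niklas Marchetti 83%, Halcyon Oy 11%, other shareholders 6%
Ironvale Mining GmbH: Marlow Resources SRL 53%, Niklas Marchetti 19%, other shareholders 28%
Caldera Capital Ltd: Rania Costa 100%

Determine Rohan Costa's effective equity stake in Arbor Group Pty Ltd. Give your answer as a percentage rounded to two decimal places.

Rohan reaches Arbor along 2 paths.
Via Halcyon: 35% × 11% = 3.85%.
Via Marlow → Halcyon: 28% × 23% × 11% = 0.7084%.
Total: 3.85% + 0.7084% = 4.5584%.
Rounded: 4.56%.

4.56%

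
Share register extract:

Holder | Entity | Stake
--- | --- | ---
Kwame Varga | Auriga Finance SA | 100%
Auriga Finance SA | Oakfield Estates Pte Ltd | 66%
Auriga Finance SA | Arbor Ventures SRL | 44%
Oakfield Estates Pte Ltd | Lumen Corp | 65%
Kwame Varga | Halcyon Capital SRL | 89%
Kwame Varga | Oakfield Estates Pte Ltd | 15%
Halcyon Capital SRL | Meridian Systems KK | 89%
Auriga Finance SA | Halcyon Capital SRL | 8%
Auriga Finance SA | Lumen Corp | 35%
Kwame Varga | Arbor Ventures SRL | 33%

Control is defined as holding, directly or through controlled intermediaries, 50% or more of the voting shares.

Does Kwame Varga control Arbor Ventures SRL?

Kwame holds 100% of Auriga, so Kwame controls Auriga.
Kwame and Auriga together hold 33% + 44% = 77% of Arbor, so Kwame controls Arbor.

Yes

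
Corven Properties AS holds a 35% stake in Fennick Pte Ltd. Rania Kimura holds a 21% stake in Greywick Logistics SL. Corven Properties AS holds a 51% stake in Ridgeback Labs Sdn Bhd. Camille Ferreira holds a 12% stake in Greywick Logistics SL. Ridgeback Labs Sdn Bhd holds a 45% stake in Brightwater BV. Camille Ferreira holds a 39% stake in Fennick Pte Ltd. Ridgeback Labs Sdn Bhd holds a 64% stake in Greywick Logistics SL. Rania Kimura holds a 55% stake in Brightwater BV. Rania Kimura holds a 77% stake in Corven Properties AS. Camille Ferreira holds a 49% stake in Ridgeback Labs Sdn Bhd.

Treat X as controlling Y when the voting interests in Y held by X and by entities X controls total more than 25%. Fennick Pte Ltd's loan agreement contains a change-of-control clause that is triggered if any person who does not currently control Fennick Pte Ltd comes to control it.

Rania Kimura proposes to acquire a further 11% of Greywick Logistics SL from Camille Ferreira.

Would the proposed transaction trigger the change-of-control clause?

The purchase adds only to Rania's holdings (Camille's stake shrinks), so Rania is the only person who could newly come to control Fennick.
Rania holds 77% of Corven, so Rania controls Corven.
Corven holds 35% of Fennick, so Rania controls Fennick.
So Rania already controls Fennick before the transaction.
After the purchase, Rania's direct stake in Greywick rises to 21% + 11% = 32%, and Camille's stake falls to 1%.
Rania controlled Fennick already, so this is not a new person acquiring control; every other person's position is unchanged or reduced.
No new person acquires control, so the clause is not triggered.

No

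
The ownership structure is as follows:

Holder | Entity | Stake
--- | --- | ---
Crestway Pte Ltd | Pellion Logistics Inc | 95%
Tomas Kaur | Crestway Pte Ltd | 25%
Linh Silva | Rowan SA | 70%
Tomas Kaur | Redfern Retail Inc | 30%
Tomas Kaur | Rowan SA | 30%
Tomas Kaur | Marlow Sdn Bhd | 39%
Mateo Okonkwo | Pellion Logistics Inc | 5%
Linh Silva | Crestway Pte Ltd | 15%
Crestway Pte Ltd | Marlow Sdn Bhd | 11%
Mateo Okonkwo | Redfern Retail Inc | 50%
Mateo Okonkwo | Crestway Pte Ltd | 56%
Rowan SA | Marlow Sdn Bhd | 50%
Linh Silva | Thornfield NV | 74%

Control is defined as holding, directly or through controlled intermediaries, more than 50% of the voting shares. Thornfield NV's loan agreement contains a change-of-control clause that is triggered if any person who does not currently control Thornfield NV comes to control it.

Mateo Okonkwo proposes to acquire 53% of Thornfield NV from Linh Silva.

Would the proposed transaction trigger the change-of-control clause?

The purchase adds only to Mateo's holdings (Linh's stake shrinks), so Mateo is the only person who could newly come to control Thornfield.
Mateo holds 56% of Crestway, so Mateo controls Crestway.
Mateo and Crestway together hold 5% + 95% = 100% of Pellion, so Mateo controls Pellion.
Neither Mateo nor any entity Mateo controls holds any voting interest in Thornfield.
So before the transaction, Mateo does not control Thornfield.
After the purchase, Mateo holds 53% of Thornfield directly, and Linh's stake falls to 21%.
Mateo holds 53% of Thornfield, so Mateo controls Thornfield.
Mateo did not control Thornfield before and does after, so the clause is triggered.

Yes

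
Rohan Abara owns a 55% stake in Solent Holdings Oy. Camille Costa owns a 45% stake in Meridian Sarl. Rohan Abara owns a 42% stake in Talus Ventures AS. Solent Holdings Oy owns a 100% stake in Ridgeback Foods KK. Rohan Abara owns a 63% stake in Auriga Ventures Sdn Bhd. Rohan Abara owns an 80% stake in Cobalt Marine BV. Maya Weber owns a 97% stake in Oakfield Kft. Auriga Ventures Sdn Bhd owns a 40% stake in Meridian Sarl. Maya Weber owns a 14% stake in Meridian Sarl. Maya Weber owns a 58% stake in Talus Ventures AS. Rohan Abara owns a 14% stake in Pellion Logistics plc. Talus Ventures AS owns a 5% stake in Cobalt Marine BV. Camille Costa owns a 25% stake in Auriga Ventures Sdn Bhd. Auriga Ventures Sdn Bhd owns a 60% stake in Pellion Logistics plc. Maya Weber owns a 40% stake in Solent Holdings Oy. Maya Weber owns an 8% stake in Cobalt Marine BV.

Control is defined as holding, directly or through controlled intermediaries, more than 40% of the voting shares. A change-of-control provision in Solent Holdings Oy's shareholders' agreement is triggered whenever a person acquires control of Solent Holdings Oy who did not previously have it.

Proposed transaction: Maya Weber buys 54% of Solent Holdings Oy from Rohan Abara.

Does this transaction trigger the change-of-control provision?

Yes

The purchase adds only to Maya's holdings (Rohan's stake shrinks), so Maya is the only person who could newly come to control Solent.
Maya holds 58% of Talus, so Maya controls Talus.
Maya holds 97% of Oakfield, so Maya controls Oakfield.
In Solent, Maya's side holds only 40%, not > 40%.
So before the transaction, Maya does not control Solent.
After the purchase, Maya's direct stake in Solent rises to 40% + 54% = 94%, and Rohan's stake falls to 1%.
Maya holds 94% of Solent, so Maya controls Solent.
Maya did not control Solent before and does after, so the clause is triggered.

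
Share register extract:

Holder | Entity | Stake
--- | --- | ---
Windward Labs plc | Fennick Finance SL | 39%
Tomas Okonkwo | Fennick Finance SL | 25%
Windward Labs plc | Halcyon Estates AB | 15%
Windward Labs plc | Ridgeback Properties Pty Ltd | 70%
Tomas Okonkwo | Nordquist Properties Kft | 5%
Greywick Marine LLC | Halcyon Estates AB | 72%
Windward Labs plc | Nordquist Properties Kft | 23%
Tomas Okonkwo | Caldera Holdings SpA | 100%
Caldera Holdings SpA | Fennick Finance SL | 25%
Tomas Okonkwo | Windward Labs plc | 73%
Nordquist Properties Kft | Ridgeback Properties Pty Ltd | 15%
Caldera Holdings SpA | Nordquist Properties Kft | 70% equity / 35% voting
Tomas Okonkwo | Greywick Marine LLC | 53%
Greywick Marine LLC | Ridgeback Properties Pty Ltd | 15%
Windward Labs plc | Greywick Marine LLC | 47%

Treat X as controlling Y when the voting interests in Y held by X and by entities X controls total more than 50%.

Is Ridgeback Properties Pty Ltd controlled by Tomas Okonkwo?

Yes

Tomas holds 100% of Caldera, so Tomas controls Caldera.
Tomas holds 73% of Windward, so Tomas controls Windward.
Caldera and Tomas and Windward together hold 35% + 5% + 23% = 63% of Nordquist, so Tomas controls Nordquist.
Windward and Tomas together hold 47% + 53% = 100% of Greywick, so Tomas controls Greywick.
Windward and Nordquist and Greywick together hold 70% + 15% + 15% = 100% of Ridgeback, so Tomas controls Ridgeback.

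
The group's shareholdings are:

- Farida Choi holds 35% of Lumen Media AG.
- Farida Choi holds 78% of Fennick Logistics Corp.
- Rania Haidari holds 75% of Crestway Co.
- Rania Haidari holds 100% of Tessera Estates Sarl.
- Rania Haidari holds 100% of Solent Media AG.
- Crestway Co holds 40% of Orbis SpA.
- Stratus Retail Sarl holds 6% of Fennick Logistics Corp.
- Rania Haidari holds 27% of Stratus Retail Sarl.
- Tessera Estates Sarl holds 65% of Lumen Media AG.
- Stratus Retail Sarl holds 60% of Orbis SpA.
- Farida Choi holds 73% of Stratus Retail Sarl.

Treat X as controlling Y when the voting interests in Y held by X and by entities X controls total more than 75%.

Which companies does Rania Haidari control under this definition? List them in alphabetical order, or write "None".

Solent Media AG, Tessera Estates Sarl

Rania holds 100% of Tessera, so Rania controls Tessera.
Rania holds 100% of Solent, so Rania controls Solent.
No other company's threshold is met.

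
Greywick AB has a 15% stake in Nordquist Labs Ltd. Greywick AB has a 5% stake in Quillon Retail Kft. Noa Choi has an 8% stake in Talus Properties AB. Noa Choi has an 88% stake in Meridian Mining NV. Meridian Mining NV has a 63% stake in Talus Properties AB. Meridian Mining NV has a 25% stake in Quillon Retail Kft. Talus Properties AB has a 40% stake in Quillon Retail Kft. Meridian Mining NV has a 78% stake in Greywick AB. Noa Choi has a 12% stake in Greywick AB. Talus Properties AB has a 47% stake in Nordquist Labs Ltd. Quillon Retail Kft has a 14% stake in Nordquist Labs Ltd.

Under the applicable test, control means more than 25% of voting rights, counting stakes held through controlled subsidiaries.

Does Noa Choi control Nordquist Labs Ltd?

Yes

Noa holds 88% of Meridian, so Noa controls Meridian.
Noa and Meridian together hold 8% + 63% = 71% of Talus, so Noa controls Talus.
Meridian and Noa together hold 78% + 12% = 90% of Greywick, so Noa controls Greywick.
Meridian and Talus and Greywick together hold 25% + 40% + 5% = 70% of Quillon, so Noa controls Quillon.
Talus and Quillon and Greywick together hold 47% + 14% + 15% = 76% of Nordquist, so Noa controls Nordquist.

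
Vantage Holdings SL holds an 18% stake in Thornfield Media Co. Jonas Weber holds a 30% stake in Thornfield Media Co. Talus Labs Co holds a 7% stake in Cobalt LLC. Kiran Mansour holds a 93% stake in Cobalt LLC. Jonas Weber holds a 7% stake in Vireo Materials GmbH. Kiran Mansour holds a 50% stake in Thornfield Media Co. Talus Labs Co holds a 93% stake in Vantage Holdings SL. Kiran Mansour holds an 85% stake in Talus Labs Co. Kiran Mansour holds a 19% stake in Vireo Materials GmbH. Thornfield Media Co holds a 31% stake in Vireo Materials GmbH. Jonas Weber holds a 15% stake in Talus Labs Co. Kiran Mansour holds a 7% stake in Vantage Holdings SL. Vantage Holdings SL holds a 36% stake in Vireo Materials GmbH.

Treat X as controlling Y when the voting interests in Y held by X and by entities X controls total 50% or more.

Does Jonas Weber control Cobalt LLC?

No

Jonas's largest direct stake is 30% in Thornfield, which does not meet the threshold, so Jonas controls no company.
Neither Jonas nor any entity Jonas controls holds any voting interest in Cobalt.
So Jonas does not control Cobalt.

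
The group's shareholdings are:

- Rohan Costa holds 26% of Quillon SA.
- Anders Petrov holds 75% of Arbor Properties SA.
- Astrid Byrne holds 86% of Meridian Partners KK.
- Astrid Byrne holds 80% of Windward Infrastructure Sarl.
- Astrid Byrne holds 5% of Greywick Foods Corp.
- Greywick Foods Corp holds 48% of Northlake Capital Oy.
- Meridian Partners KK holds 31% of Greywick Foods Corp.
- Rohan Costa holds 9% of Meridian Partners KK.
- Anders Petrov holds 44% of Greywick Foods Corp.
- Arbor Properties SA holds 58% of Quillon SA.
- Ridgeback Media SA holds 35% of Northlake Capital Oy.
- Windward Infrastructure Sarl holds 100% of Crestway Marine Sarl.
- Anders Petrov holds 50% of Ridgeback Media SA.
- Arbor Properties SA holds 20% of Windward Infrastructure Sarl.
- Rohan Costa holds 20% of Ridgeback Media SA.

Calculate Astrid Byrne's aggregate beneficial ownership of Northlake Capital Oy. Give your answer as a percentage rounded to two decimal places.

15.20%

Astrid reaches Northlake along 2 paths.
Via Greywick: 5% × 48% = 2.4%.
Via Meridian → Greywick: 86% × 31% × 48% = 12.7968%.
Total: 2.4% + 12.7968% = 15.1968%.
Rounded: 15.20%.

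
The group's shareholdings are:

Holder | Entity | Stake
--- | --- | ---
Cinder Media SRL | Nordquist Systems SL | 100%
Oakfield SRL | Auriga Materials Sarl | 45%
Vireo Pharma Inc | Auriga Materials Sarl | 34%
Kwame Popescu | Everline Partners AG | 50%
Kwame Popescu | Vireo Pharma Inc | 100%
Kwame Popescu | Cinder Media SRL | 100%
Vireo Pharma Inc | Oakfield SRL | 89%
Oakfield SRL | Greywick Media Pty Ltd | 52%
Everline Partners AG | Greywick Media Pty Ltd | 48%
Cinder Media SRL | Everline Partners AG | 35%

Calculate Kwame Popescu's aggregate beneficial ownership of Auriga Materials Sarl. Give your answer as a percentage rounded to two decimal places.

Kwame reaches Auriga along 2 paths.
Via Vireo: 100% × 34% = 34%.
Via Vireo → Oakfield: 100% × 89% × 45% = 40.05%.
Total: 34% + 40.05% = 74.05%.

74.05%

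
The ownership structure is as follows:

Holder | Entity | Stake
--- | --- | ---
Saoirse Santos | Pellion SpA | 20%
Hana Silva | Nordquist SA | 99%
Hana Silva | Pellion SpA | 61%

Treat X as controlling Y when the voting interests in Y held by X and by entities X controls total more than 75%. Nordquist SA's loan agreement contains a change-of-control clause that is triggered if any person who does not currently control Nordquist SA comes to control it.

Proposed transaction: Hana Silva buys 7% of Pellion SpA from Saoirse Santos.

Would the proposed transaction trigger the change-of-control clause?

No

The purchase adds only to Hana's holdings (Saoirse's stake shrinks), so Hana is the only person who could newly come to control Nordquist.
Hana holds 99% of Nordquist, so Hana controls Nordquist.
So Hana already controls Nordquist before the transaction.
After the purchase, Hana's direct stake in Pellion rises to 61% + 7% = 68%, and Saoirse's stake falls to 13%.
Hana controlled Nordquist already, so this is not a new person acquiring control; every other person's position is unchanged or reduced.
No new person acquires control, so the clause is not triggered.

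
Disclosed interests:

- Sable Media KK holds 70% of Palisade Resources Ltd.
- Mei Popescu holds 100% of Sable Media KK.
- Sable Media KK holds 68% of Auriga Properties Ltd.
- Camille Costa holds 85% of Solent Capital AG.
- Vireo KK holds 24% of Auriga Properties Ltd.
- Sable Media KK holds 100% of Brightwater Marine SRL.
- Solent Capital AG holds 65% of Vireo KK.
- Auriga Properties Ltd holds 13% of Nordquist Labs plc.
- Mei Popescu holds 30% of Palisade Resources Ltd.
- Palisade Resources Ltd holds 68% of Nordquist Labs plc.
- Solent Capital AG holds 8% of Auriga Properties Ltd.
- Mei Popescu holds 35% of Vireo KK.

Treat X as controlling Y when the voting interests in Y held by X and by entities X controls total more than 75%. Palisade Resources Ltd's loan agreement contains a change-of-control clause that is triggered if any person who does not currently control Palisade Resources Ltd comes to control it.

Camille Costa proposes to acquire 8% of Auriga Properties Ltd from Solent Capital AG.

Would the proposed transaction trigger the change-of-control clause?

No

The purchase adds only to Camille's holdings (Solent's stake shrinks), so Camille is the only person who could newly come to control Palisade.
Camille holds 85% of Solent, so Camille controls Solent.
Neither Camille nor any entity Camille controls holds any voting interest in Palisade.
So before the transaction, Camille does not control Palisade.
After the purchase, Camille holds 8% of Auriga directly, and Solent's stake falls to 0%.
Camille's side now holds 8% of Auriga, not > 75%, so Camille still does not control Auriga.
After the transaction, neither Camille nor any entity Camille controls holds a voting interest in Palisade, so Camille still does not control it.
No new person acquires control, so the clause is not triggered.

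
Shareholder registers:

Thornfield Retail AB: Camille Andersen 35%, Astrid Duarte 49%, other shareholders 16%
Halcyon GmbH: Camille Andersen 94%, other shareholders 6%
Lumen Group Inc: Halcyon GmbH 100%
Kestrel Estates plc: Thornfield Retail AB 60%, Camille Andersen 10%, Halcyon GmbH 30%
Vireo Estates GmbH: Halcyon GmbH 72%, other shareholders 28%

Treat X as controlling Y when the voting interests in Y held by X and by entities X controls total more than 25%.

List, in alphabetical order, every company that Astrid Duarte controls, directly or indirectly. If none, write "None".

Astrid holds 49% of Thornfield, so Astrid controls Thornfield.
Thornfield holds 60% of Kestrel, so Astrid controls Kestrel.
No other company's threshold is met.

Kestrel Estates plc, Thornfield Retail AB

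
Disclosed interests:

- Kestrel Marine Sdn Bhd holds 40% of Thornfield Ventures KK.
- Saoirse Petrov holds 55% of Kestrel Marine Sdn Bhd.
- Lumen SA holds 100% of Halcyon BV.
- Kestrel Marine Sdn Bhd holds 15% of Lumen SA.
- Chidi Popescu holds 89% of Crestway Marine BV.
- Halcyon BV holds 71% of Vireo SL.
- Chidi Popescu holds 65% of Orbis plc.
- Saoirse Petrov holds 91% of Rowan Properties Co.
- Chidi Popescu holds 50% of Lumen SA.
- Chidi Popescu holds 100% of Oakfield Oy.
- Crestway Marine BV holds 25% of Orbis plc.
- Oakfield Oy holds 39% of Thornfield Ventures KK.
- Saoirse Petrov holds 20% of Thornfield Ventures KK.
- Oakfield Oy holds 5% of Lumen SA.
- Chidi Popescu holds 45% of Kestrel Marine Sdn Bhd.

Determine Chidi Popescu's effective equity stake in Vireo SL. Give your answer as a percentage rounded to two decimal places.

Chidi reaches Vireo along 3 paths.
Via Lumen → Halcyon: 50% × 100% × 71% = 35.5%.
Via Kestrel → Lumen → Halcyon: 45% × 15% × 100% × 71% = 4.7925%.
Via Oakfield → Lumen → Halcyon: 100% × 5% × 100% × 71% = 3.55%.
Total: 35.5% + 4.7925% + 3.55% = 43.8425%.
Rounded: 43.84%.

43.84%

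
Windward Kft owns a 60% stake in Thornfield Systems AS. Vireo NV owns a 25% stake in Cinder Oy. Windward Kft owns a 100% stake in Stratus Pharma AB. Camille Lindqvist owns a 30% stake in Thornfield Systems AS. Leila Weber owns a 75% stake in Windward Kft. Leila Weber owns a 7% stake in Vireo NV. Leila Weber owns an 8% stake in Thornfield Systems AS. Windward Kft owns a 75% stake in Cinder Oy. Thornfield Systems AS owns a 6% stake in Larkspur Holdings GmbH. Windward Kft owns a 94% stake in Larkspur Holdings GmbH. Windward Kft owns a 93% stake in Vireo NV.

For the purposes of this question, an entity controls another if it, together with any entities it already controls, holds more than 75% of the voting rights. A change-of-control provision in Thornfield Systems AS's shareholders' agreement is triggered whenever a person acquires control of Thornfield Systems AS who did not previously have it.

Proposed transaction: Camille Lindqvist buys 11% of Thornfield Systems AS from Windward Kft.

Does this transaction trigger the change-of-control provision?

No

The purchase adds only to Camille's holdings (Windward's stake shrinks), so Camille is the only person who could newly come to control Thornfield.
Camille's largest direct stake is 30% in Thornfield, which does not meet the threshold, so Camille controls no company.
In Thornfield, Camille's side holds only 30%, not > 75%.
So before the transaction, Camille does not control Thornfield.
After the purchase, Camille's direct stake in Thornfield rises to 30% + 11% = 41%, and Windward's stake falls to 49%.
After the transaction, Camille's side holds 41% of Thornfield, not > 75%, so Camille still does not control Thornfield.
No new person acquires control, so the clause is not triggered.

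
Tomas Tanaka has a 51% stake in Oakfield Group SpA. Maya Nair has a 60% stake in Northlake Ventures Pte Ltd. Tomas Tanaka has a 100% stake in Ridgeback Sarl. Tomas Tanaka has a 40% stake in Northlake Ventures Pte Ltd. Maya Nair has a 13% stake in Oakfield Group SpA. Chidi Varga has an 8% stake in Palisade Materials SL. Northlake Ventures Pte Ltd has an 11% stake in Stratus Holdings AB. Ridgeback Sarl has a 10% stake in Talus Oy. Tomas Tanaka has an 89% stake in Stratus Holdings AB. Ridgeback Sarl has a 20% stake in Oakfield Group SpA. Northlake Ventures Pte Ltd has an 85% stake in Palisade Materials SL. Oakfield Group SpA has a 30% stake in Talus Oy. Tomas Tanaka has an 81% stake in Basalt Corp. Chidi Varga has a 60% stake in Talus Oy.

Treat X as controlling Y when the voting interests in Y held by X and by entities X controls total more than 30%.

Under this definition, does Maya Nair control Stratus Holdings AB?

Maya holds 60% of Northlake, so Maya controls Northlake.
Northlake holds 85% of Palisade, so Maya controls Palisade.
In Stratus, Maya's side holds only 11%, not > 30%.
So Maya does not control Stratus.

No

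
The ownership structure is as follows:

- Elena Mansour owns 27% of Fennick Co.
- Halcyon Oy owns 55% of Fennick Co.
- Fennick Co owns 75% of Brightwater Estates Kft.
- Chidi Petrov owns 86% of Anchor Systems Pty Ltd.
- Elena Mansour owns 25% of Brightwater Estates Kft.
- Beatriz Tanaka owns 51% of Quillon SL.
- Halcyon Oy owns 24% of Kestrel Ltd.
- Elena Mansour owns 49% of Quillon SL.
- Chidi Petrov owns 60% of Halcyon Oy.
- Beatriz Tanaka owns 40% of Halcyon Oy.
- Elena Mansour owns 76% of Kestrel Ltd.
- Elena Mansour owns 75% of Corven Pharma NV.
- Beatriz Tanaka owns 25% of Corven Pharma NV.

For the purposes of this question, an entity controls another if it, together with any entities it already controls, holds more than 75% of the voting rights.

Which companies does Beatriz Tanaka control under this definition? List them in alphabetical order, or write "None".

None

Beatriz's largest direct stake is 51% in Quillon, which does not meet the threshold.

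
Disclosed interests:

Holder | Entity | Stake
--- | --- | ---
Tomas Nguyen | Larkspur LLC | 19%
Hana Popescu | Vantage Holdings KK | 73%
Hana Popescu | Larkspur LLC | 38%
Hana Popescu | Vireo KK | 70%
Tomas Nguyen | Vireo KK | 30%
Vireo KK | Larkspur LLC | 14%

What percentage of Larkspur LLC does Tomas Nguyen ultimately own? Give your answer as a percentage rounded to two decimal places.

23.20%

Tomas reaches Larkspur along 2 paths.
Direct stake: 19% = 19%.
Via Vireo: 30% × 14% = 4.2%.
Total: 19% + 4.2% = 23.2%.
Rounded: 23.20%.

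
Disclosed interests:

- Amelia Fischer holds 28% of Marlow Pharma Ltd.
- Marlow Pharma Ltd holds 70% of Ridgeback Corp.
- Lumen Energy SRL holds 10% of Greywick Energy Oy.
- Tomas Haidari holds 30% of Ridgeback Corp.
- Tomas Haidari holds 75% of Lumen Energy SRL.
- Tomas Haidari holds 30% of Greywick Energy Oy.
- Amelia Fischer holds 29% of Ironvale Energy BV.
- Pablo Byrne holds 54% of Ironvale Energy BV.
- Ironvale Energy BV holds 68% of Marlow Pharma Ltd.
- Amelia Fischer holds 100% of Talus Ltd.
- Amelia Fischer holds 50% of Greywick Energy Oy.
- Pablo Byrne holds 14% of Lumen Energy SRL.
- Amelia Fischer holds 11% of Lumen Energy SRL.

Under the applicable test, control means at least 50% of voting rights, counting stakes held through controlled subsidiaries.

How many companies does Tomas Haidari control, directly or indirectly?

1

Tomas holds 75% of Lumen, so Tomas controls Lumen.
No other company's threshold is met.
Tomas controls 1 company.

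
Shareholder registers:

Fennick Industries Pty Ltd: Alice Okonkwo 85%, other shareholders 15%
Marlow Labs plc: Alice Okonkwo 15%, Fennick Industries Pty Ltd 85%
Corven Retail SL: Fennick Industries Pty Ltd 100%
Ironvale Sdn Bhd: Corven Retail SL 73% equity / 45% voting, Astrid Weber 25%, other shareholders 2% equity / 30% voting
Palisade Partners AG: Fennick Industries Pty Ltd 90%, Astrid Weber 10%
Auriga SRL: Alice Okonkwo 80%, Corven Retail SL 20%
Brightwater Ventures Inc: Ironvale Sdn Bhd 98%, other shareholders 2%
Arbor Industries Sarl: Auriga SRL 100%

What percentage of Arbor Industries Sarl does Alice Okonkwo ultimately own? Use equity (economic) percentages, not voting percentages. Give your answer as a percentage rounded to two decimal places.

97.00%

Alice reaches Arbor along 2 paths.
Via Auriga: 80% × 100% = 80%.
Via Fennick → Corven → Auriga: 85% × 100% × 20% × 100% = 17%.
Total: 80% + 17% = 97%.
Rounded: 97.00%.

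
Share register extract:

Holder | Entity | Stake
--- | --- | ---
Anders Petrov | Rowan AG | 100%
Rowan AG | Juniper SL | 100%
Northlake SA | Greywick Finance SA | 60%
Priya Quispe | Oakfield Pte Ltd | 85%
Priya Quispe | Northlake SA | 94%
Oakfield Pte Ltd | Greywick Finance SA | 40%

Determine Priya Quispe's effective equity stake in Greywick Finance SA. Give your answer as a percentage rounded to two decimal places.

Priya reaches Greywick along 2 paths.
Via Oakfield: 85% × 40% = 34%.
Via Northlake: 94% × 60% = 56.4%.
Total: 34% + 56.4% = 90.4%.
Rounded: 90.40%.

90.40%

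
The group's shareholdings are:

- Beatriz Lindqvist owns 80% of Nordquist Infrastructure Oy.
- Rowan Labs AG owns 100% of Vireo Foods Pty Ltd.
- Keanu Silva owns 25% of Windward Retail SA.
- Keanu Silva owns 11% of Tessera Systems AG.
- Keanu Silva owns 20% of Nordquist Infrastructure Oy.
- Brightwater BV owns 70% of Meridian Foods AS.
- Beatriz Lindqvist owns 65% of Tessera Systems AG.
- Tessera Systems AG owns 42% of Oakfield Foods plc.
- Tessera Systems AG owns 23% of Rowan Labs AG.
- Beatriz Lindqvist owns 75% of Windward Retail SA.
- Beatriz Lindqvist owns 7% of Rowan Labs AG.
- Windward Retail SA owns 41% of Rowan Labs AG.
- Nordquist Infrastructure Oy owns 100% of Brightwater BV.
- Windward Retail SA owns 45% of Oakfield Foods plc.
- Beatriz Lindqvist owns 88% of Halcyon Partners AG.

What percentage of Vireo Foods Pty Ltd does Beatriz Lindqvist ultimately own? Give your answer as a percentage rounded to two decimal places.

Beatriz reaches Vireo along 3 paths.
Via Tessera → Rowan: 65% × 23% × 100% = 14.95%.
Via Windward → Rowan: 75% × 41% × 100% = 30.75%.
Via Rowan: 7% × 100% = 7%.
Total: 14.95% + 30.75% + 7% = 52.7%.
Rounded: 52.70%.

52.70%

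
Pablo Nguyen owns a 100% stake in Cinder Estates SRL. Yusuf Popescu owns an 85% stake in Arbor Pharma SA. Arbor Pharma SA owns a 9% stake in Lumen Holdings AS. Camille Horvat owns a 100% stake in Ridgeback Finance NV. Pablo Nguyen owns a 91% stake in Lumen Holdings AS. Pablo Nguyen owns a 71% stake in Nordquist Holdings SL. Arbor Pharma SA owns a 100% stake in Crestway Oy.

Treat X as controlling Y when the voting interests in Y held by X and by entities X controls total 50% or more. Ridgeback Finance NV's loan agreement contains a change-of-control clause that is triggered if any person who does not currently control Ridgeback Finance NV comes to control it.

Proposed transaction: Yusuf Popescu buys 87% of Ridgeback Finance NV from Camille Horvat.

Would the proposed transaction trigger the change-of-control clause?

Yes

The purchase adds only to Yusuf's holdings (Camille's stake shrinks), so Yusuf is the only person who could newly come to control Ridgeback.
Yusuf holds 85% of Arbor, so Yusuf controls Arbor.
Arbor holds 100% of Crestway, so Yusuf controls Crestway.
Neither Yusuf nor any entity Yusuf controls holds any voting interest in Ridgeback.
So before the transaction, Yusuf does not control Ridgeback.
After the purchase, Yusuf holds 87% of Ridgeback directly, and Camille's stake falls to 13%.
Yusuf holds 87% of Ridgeback, so Yusuf controls Ridgeback.
Yusuf did not control Ridgeback before and does after, so the clause is triggered.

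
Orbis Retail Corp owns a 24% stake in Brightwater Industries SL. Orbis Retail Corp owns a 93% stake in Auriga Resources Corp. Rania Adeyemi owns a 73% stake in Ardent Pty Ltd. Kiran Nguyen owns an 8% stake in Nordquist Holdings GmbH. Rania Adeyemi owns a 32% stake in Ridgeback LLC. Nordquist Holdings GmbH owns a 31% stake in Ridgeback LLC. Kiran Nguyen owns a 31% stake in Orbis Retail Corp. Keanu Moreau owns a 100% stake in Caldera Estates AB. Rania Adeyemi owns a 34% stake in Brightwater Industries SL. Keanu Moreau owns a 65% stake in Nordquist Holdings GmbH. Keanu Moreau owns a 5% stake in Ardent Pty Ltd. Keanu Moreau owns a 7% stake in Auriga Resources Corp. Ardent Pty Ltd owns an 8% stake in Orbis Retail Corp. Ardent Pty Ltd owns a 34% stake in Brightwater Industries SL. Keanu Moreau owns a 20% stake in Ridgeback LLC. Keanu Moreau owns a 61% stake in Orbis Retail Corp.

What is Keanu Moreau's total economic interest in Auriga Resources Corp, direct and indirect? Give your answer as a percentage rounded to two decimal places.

64.10%

Keanu reaches Auriga along 3 paths.
Via Ardent → Orbis: 5% × 8% × 93% = 0.372%.
Via Orbis: 61% × 93% = 56.73%.
Direct stake: 7% = 7%.
Total: 0.372% + 56.73% + 7% = 64.102%.
Rounded: 64.10%.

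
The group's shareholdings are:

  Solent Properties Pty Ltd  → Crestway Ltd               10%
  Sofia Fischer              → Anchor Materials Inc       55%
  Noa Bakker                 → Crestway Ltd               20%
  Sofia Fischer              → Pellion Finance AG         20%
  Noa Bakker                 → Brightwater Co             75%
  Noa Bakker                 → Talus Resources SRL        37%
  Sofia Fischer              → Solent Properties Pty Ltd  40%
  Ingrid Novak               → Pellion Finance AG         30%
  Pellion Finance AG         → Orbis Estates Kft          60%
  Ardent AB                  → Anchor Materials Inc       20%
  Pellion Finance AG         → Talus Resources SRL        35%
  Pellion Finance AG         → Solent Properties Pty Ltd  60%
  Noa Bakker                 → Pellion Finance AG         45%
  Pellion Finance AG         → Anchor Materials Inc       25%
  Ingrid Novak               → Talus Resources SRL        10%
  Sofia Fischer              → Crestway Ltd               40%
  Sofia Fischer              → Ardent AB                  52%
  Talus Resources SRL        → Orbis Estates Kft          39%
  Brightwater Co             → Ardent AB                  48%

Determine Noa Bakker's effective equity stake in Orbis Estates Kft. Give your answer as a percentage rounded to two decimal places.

Noa reaches Orbis along 3 paths.
Via Pellion: 45% × 60% = 27%.
Via Talus: 37% × 39% = 14.43%.
Via Pellion → Talus: 45% × 35% × 39% = 6.1425%.
Total: 27% + 14.43% + 6.1425% = 47.5725%.
Rounded: 47.57%.

47.57%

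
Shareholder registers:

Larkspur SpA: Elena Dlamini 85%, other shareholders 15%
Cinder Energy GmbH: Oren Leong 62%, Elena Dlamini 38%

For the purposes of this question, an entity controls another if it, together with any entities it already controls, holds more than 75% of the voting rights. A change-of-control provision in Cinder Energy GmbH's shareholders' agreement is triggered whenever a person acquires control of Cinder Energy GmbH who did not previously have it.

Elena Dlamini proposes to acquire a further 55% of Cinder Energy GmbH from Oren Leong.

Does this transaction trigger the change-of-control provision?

The purchase adds only to Elena's holdings (Oren's stake shrinks), so Elena is the only person who could newly come to control Cinder.
Elena holds 85% of Larkspur, so Elena controls Larkspur.
In Cinder, Elena's side holds only 38%, not > 75%.
So before the transaction, Elena does not control Cinder.
After the purchase, Elena's direct stake in Cinder rises to 38% + 55% = 93%, and Oren's stake falls to 7%.
Elena holds 93% of Cinder, so Elena controls Cinder.
Elena did not control Cinder before and does after, so the clause is triggered.

Yes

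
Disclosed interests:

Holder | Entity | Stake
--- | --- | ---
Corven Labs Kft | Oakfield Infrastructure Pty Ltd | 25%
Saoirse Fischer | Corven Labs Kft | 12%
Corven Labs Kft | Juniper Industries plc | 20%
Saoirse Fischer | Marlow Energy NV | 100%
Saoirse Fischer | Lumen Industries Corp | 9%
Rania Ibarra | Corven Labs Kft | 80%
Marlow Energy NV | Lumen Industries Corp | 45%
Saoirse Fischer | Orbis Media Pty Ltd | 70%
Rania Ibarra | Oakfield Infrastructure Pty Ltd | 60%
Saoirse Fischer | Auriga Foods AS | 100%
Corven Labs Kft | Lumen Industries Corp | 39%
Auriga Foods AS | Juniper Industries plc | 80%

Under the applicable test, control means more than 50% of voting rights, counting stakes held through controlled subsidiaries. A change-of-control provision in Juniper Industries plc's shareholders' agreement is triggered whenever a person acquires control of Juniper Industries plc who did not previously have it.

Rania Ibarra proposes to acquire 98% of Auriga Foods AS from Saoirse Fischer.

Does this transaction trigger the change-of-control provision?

Yes

The purchase adds only to Rania's holdings (Saoirse's stake shrinks), so Rania is the only person who could newly come to control Juniper.
Rania holds 80% of Corven, so Rania controls Corven.
Rania and Corven together hold 60% + 25% = 85% of Oakfield, so Rania controls Oakfield.
In Juniper, Rania's side holds only 20%, not > 50%.
So before the transaction, Rania does not control Juniper.
After the purchase, Rania holds 98% of Auriga directly, and Saoirse's stake falls to 2%.
Rania holds 98% of Auriga, so Rania controls Auriga.
Corven and Auriga together hold 20% + 80% = 100% of Juniper, so Rania controls Juniper.
Rania did not control Juniper before and does after, so the clause is triggered.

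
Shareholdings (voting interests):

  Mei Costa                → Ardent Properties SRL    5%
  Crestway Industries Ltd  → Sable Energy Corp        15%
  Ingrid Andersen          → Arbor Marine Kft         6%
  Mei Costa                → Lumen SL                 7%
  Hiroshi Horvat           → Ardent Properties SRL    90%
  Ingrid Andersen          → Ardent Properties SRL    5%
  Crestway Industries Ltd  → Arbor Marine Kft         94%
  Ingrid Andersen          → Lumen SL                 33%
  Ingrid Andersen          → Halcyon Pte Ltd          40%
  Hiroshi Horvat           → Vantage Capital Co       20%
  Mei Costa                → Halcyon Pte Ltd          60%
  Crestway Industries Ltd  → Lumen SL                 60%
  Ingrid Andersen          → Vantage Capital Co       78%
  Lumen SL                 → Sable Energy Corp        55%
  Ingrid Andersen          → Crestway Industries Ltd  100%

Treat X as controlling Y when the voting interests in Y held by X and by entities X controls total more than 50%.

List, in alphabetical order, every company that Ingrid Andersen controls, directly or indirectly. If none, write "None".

Arbor Marine Kft, Crestway Industries Ltd, Lumen SL, Sable Energy Corp, Vantage Capital Co

Ingrid holds 100% of Crestway, so Ingrid controls Crestway.
Ingrid holds 78% of Vantage, so Ingrid controls Vantage.
Ingrid and Crestway together hold 33% + 60% = 93% of Lumen, so Ingrid controls Lumen.
Crestway and Lumen together hold 15% + 55% = 70% of Sable, so Ingrid controls Sable.
Ingrid and Crestway together hold 6% + 94% = 100% of Arbor, so Ingrid controls Arbor.
No other company's threshold is met.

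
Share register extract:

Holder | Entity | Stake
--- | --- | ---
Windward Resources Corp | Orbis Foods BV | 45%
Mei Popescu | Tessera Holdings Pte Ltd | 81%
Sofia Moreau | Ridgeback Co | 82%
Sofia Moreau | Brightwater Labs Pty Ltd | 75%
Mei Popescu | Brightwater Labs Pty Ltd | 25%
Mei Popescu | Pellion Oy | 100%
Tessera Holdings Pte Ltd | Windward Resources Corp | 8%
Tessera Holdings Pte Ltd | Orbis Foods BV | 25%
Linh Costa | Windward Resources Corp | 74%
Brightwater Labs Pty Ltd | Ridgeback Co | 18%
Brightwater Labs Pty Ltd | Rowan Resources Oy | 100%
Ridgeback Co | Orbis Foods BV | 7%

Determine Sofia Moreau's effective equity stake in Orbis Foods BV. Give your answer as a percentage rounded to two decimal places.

Sofia reaches Orbis along 2 paths.
Via Ridgeback: 82% × 7% = 5.74%.
Via Brightwater → Ridgeback: 75% × 18% × 7% = 0.945%.
Total: 5.74% + 0.945% = 6.685%.
Rounded: 6.69%.

6.69%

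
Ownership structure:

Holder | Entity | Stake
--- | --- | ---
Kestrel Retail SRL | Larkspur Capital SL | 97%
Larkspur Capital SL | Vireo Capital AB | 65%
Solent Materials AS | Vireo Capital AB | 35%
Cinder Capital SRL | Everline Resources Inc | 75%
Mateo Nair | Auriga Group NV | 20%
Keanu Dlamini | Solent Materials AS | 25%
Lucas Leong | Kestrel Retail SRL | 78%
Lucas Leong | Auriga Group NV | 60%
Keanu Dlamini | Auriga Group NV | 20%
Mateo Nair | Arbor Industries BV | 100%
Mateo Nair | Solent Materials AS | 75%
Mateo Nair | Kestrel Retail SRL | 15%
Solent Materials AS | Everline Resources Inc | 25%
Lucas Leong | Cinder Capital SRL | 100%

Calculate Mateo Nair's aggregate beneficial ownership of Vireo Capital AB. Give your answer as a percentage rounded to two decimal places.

Mateo reaches Vireo along 2 paths.
Via Kestrel → Larkspur: 15% × 97% × 65% = 9.4575%.
Via Solent: 75% × 35% = 26.25%.
Total: 9.4575% + 26.25% = 35.7075%.
Rounded: 35.71%.

35.71%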